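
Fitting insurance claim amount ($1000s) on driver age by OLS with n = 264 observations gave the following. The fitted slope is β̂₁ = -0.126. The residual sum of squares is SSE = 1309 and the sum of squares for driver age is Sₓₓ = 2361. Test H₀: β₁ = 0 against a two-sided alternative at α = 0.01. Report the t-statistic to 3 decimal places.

t = -2.739

MSE = SSE/(n − 2) = 1309/262 = 4.99618.
SE(β̂₁) = √(MSE/Sₓₓ) = √(4.99618/2361) = 0.0460014.
t = -0.126 / 0.0460014 = -2.739.
df = n − 2 = 262.
Two-sided p ≈ 0.0066, which is < 0.01, so reject H₀.
There is evidence that driver age is associated with insurance claim amount.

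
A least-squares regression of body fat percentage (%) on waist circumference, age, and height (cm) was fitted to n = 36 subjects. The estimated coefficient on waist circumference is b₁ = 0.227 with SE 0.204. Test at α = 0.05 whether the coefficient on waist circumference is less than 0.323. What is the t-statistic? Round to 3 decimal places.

t = -0.471

H₀: β₁ = 0.323 vs H₁: β₁ < 0.323.
t = (b₁ − β₁⁰)/SE = (0.227 − 0.323) / 0.204 = -0.471.
df = n − k − 1 = 36 − 3 − 1 = 32.
One-sided p ≈ 0.3206, which is ≥ 0.05, so fail to reject H₀.
The data do not give significant evidence that the true slope on waist circumference is below 0.323 % per unit, holding the other predictors fixed.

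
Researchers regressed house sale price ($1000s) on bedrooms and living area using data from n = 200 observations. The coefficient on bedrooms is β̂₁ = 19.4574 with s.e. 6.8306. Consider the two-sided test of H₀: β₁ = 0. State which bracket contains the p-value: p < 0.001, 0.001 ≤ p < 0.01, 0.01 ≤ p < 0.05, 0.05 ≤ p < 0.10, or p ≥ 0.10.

t = 19.4574 / 6.8306 = 2.849.
df = n − k − 1 = 200 − 2 − 1 = 197.
Two-sided p = 2·P(T_{197} > |t|) ≈ 0.0049.
So 0.001 ≤ p < 0.01.

0.001 ≤ p < 0.01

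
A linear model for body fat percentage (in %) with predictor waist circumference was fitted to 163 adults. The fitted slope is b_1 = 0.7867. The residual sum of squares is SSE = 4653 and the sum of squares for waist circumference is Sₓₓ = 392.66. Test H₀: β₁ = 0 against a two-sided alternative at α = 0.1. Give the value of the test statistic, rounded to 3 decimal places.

t = 2.900

MSE = SSE/(n − 2) = 4653/161 = 28.9006.
SE(b_1) = √(MSE/Sₓₓ) = √(28.9006/392.66) = 0.271297.
t = 0.7867 / 0.271297 = 2.900.
df = n − 2 = 161.
Two-sided p ≈ 0.0043, which is < 0.1, so reject H₀.
There is evidence that waist circumference is associated with body fat percentage.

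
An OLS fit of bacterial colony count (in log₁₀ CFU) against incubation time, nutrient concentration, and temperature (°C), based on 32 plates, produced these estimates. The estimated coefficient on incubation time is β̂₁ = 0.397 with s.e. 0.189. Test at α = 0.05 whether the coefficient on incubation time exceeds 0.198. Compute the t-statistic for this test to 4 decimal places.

H₀: β₁ = 0.198 vs H₁: β₁ > 0.198.
t = (β̂₁ − β₁⁰)/SE = (0.397 − 0.198) / 0.189 = 1.0529.
df = n − k − 1 = 32 − 3 − 1 = 28.
One-sided p ≈ 0.1507, which is ≥ 0.05, so fail to reject H₀.
The data do not give significant evidence that the true slope on incubation time exceeds 0.198 log₁₀ CFU per unit, holding the other predictors fixed.

t = 1.0529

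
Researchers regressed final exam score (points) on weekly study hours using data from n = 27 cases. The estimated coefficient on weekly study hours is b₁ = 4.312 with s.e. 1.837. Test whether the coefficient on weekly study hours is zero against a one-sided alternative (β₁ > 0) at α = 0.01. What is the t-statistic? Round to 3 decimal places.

H₀: β₁ = 0 vs H₁: β₁ > 0.
t = (b₁ − β₁⁰)/SE = 4.312 / 1.837 = 2.347.
df = n − 2 = 27 − 2 = 25.
One-sided p ≈ 0.0136, which is ≥ 0.01, so fail to reject H₀.
The data do not give significant evidence that the true slope on weekly study hours is positive.

t = 2.347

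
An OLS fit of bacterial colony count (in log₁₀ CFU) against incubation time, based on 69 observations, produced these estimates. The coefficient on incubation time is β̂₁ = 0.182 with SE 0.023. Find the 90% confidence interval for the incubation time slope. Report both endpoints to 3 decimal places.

(0.144, 0.220)

df = n − 2 = 69 − 2 = 67.
t* = t_{0.05, 67} = 1.667916.
Margin = t* × SE = 1.667916 × 0.023 = 0.03836.
CI: 0.182 ± 0.03836 → (0.144, 0.220).
With 90% confidence, each one-unit increase in incubation time is associated with a change of between 0.144 and 0.220 log₁₀ CFU in bacterial colony count.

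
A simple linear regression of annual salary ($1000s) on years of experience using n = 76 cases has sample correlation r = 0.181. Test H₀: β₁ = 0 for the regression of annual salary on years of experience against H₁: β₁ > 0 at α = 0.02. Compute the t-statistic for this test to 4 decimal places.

t = r·√(n − 2)/√(1 − r²) = 0.181·√74/√0.967239 = 1.5832.
df = n − 2 = 74.
One-sided p ≈ 0.0588, which is ≥ 0.02, so fail to reject H₀.
The data do not give significant evidence of a linear association between years of experience and annual salary.

t = 1.5832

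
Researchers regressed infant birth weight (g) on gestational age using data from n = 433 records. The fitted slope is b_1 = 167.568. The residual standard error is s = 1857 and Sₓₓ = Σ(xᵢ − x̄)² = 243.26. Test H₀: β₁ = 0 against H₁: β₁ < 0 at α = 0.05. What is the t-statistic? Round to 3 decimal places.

SE(b_1) = s/√Sₓₓ = 1857/√243.26 = 119.063.
t = 167.568 / 119.063 = 1.407.
df = n − 2 = 431.
One-sided p ≈ 0.9200, which is ≥ 0.05, so fail to reject H₀.
The data do not give significant evidence that the true slope on gestational age is negative.

t = 1.407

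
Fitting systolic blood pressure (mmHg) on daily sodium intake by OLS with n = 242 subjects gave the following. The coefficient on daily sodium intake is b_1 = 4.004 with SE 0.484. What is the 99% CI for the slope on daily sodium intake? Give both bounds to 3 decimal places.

(2.747, 5.261)

df = n − 2 = 242 − 2 = 240.
t* = t_{0.005, 240} = 2.596469.
Margin = t* × SE = 2.596469 × 0.484 = 1.25669.
CI: 4.004 ± 1.25669 → (2.747, 5.261).
With 99% confidence, each one-unit increase in daily sodium intake is associated with a change of between 2.747 and 5.261 mmHg in systolic blood pressure.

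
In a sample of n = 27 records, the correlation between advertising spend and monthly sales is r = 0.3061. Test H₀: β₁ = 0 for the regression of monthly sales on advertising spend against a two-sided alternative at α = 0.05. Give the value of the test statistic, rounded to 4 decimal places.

t = r·√(n − 2)/√(1 − r²) = 0.3061·√25/√0.906303 = 1.6077.
df = n − 2 = 25.
Two-sided p ≈ 0.1205, which is ≥ 0.05, so fail to reject H₀.
The data do not give significant evidence of a linear association between advertising spend and monthly sales.

t = 1.6077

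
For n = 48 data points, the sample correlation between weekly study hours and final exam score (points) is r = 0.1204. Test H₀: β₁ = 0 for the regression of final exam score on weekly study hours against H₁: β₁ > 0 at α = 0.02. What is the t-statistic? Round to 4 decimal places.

t = 0.8226

t = r·√(n − 2)/√(1 − r²) = 0.1204·√46/√0.985504 = 0.8226.
df = n − 2 = 46.
One-sided p ≈ 0.2075, which is ≥ 0.02, so fail to reject H₀.
The data do not give significant evidence of a linear association between weekly study hours and final exam score.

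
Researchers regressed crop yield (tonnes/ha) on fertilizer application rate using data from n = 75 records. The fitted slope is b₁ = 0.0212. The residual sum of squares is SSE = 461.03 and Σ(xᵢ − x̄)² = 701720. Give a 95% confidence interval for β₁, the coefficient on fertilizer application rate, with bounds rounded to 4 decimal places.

MSE = SSE/(n − 2) = 461.03/73 = 6.31548.
SE(b₁) = √(MSE/Sₓₓ) = √(6.31548/701720) = 0.003.
df = n − 2 = 73.
t* = t_{0.025, 73} = 1.992997.
Margin = t* × SE = 1.992997 × 0.003 = 0.005979.
CI: 0.0212 ± 0.005979 → (0.0152, 0.0272).
With 95% confidence, each one-unit increase in fertilizer application rate is associated with a change of between 0.0152 and 0.0272 tonnes/ha in crop yield.

(0.0152, 0.0272)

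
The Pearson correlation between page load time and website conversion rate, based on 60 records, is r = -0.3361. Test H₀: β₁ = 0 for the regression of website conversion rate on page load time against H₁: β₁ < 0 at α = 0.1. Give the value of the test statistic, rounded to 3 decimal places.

t = r·√(n − 2)/√(1 − r²) = -0.3361·√58/√0.887037 = -2.718.
df = n − 2 = 58.
One-sided p ≈ 0.0043, which is < 0.1, so reject H₀.
There is evidence of a linear association between page load time and website conversion rate.

t = -2.718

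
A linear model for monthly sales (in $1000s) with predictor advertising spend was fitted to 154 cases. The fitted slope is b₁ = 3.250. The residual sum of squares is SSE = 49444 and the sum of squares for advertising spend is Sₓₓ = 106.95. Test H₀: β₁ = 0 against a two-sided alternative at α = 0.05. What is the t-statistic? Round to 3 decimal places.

MSE = SSE/(n − 2) = 49444/152 = 325.289.
SE(b₁) = √(MSE/Sₓₓ) = √(325.289/106.95) = 1.74399.
t = 3.250 / 1.74399 = 1.864.
df = n − 2 = 152.
Two-sided p ≈ 0.0643, which is ≥ 0.05, so fail to reject H₀.
The data do not give significant evidence of an association between advertising spend and monthly sales.

t = 1.864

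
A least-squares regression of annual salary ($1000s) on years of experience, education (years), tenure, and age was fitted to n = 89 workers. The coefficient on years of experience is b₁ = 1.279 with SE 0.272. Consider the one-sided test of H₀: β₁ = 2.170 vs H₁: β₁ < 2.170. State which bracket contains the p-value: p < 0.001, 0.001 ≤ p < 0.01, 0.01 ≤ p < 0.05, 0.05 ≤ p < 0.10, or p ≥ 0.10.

t = (1.279 − 2.170) / 0.272 = -3.276.
df = n − k − 1 = 89 − 4 − 1 = 84.
One-sided p = P(T_{84} < t) ≈ 0.0008.
So p < 0.001.

p < 0.001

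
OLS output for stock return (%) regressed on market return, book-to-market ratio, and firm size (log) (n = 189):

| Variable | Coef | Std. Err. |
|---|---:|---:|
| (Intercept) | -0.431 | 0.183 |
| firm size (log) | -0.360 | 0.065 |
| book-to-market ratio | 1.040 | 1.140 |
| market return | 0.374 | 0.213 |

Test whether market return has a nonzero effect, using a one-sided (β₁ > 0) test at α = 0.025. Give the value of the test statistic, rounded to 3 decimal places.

Read off: b = 0.374, SE = 0.213 for market return.
H₀: β₁ = 0 vs H₁: β₁ > 0.
t = 0.374 / 0.213 = 1.756.
df = n − k − 1 = 189 − 3 − 1 = 185.
One-sided p ≈ 0.0404, which is ≥ 0.025, so fail to reject H₀.
The data do not give significant evidence that the true slope on market return is positive, holding the other predictors fixed.

t = 1.756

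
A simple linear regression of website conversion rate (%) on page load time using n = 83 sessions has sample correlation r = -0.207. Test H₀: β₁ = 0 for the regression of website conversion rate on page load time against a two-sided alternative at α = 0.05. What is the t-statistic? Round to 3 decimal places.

t = -1.904

t = r·√(n − 2)/√(1 − r²) = -0.207·√81/√0.957151 = -1.904.
df = n − 2 = 81.
Two-sided p ≈ 0.0604, which is ≥ 0.05, so fail to reject H₀.
The data do not give significant evidence of a linear association between page load time and website conversion rate.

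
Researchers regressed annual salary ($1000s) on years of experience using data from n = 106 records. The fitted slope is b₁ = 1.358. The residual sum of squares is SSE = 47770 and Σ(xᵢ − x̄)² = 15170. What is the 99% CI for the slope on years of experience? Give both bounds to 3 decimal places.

MSE = SSE/(n − 2) = 47770/104 = 459.327.
SE(b₁) = √(MSE/Sₓₓ) = √(459.327/15170) = 0.174008.
df = n − 2 = 104.
t* = t_{0.005, 104} = 2.623932.
Margin = t* × SE = 2.623932 × 0.174008 = 0.45658.
CI: 1.358 ± 0.45658 → (0.901, 1.815).
With 99% confidence, each one-unit increase in years of experience is associated with a change of between 0.901 and 1.815 $1000s in annual salary.

(0.901, 1.815)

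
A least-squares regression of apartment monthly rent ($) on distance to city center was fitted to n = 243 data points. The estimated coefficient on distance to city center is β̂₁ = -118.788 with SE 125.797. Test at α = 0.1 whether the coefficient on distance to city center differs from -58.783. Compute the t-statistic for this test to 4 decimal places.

H₀: β₁ = -58.783 vs H₁: β₁ ≠ -58.783.
t = (β̂₁ − β₁⁰)/SE = (-118.788 − (-58.783)) / 125.797 = -0.4770.
df = n − 2 = 243 − 2 = 241.
Two-sided p ≈ 0.6338, which is ≥ 0.1, so fail to reject H₀.
The data are consistent with a true slope of -58.783 $ per unit of distance to city center.

t = -0.4770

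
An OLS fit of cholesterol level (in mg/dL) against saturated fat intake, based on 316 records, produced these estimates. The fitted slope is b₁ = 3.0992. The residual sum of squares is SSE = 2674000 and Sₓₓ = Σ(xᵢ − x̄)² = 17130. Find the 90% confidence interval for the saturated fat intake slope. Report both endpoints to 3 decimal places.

MSE = SSE/(n − 2) = 2674000/314 = 8515.92.
SE(b₁) = √(MSE/Sₓₓ) = √(8515.92/17130) = 0.705078.
df = n − 2 = 314.
t* = t_{0.05, 314} = 1.649721.
Margin = t* × SE = 1.649721 × 0.705078 = 1.16318.
CI: 3.0992 ± 1.16318 → (1.936, 4.262).
With 90% confidence, each one-unit increase in saturated fat intake is associated with a change of between 1.936 and 4.262 mg/dL in cholesterol level.

(1.936, 4.262)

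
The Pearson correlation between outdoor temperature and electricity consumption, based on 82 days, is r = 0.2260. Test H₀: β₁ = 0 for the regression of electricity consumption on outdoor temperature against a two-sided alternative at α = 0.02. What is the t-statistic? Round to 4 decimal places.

t = r·√(n − 2)/√(1 − r²) = 0.2260·√80/√0.948924 = 2.0751.
df = n − 2 = 80.
Two-sided p ≈ 0.0412, which is ≥ 0.02, so fail to reject H₀.
The data do not give significant evidence of a linear association between outdoor temperature and electricity consumption.

t = 2.0751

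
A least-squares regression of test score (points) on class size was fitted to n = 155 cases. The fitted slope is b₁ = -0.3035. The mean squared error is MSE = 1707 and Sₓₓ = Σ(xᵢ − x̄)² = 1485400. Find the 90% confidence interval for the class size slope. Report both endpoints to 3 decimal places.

(-0.360, -0.247)

SE(b₁) = √(MSE/Sₓₓ) = √(1707/1485400) = 0.0338996.
df = n − 2 = 153.
t* = t_{0.05, 153} = 1.654874.
Margin = t* × SE = 1.654874 × 0.0338996 = 0.05610.
CI: -0.3035 ± 0.05610 → (-0.360, -0.247).
With 90% confidence, each one-unit increase in class size is associated with a change of between -0.360 and -0.247 points in test score.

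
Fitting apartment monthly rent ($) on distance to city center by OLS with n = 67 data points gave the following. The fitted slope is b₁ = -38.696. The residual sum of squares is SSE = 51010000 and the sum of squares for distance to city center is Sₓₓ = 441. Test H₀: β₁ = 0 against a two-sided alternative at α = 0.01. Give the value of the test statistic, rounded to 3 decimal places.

t = -0.917

MSE = SSE/(n − 2) = 51010000/65 = 784769.
SE(b₁) = √(MSE/Sₓₓ) = √(784769/441) = 42.1844.
t = -38.696 / 42.1844 = -0.917.
df = n − 2 = 65.
Two-sided p ≈ 0.3624, which is ≥ 0.01, so fail to reject H₀.
The data do not give significant evidence of an association between distance to city center and apartment monthly rent.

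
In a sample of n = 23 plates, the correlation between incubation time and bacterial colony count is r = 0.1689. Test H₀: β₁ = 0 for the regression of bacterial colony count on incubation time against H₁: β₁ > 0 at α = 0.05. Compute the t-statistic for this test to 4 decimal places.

t = 0.7853

t = r·√(n − 2)/√(1 − r²) = 0.1689·√21/√0.971473 = 0.7853.
df = n − 2 = 21.
One-sided p ≈ 0.2205, which is ≥ 0.05, so fail to reject H₀.
The data do not give significant evidence of a linear association between incubation time and bacterial colony count.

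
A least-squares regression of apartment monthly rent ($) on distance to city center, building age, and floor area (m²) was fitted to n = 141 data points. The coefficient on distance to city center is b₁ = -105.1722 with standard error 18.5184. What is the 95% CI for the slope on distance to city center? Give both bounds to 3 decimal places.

df = n − k − 1 = 141 − 3 − 1 = 137.
t* = t_{0.025, 137} = 1.977431.
Margin = t* × SE = 1.977431 × 18.5184 = 36.61886.
CI: -105.1722 ± 36.61886 → (-141.791, -68.553).
With 95% confidence, each one-unit increase in distance to city center is associated with a change of between -141.791 and -68.553 $ in apartment monthly rent, holding the other predictors fixed.

(-141.791, -68.553)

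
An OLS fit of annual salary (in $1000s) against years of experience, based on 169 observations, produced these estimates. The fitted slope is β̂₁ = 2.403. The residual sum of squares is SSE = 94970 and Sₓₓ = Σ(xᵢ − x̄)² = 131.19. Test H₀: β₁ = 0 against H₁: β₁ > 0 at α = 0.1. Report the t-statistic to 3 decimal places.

t = 1.154

MSE = SSE/(n − 2) = 94970/167 = 568.683.
SE(β̂₁) = √(MSE/Sₓₓ) = √(568.683/131.19) = 2.08202.
t = 2.403 / 2.08202 = 1.154.
df = n − 2 = 167.
One-sided p ≈ 0.1250, which is ≥ 0.1, so fail to reject H₀.
The data do not give significant evidence that the true slope on years of experience is positive.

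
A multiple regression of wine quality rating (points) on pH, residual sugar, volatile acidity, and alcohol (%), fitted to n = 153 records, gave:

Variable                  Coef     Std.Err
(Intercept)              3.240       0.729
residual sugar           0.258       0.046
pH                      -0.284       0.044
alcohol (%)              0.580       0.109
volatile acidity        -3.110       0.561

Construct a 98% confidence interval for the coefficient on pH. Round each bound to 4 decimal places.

(-0.3875, -0.1805)

Read off: b = -0.284, SE = 0.044 for pH.
df = n − k − 1 = 153 − 4 − 1 = 148.
t* = t_{0.01, 148} = 2.351808.
Margin = t* × SE = 2.351808 × 0.044 = 0.103480.
CI: -0.284 ± 0.103480 → (-0.3875, -0.1805).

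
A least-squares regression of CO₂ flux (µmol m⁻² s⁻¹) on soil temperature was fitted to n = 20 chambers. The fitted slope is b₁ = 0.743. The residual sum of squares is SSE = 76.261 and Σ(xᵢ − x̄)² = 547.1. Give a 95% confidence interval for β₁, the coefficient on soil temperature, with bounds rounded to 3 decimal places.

(0.558, 0.928)

MSE = SSE/(n − 2) = 76.261/18 = 4.23672.
SE(b₁) = √(MSE/Sₓₓ) = √(4.23672/547.1) = 0.0879998.
df = n − 2 = 18.
t* = t_{0.025, 18} = 2.100922.
Margin = t* × SE = 2.100922 × 0.0879998 = 0.18488.
CI: 0.743 ± 0.18488 → (0.558, 0.928).
With 95% confidence, each one-unit increase in soil temperature is associated with a change of between 0.558 and 0.928 µmol m⁻² s⁻¹ in CO₂ flux.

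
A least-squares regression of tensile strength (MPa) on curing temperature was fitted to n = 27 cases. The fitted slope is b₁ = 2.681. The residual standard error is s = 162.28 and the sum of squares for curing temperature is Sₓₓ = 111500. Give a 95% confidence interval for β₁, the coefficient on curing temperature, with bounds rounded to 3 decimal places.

SE(b₁) = s/√Sₓₓ = 162.28/√111500 = 0.48599.
df = n − 2 = 25.
t* = t_{0.025, 25} = 2.059539.
Margin = t* × SE = 2.059539 × 0.48599 = 1.00092.
CI: 2.681 ± 1.00092 → (1.680, 3.682).
With 95% confidence, each one-unit increase in curing temperature is associated with a change of between 1.680 and 3.682 MPa in tensile strength.

(1.680, 3.682)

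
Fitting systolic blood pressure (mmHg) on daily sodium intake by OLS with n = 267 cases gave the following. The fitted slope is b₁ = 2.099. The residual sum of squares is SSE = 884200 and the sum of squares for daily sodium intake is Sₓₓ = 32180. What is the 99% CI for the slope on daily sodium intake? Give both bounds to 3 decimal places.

MSE = SSE/(n − 2) = 884200/265 = 3336.6.
SE(b₁) = √(MSE/Sₓₓ) = √(3336.6/32180) = 0.322003.
df = n − 2 = 265.
t* = t_{0.005, 265} = 2.594509.
Margin = t* × SE = 2.594509 × 0.322003 = 0.83544.
CI: 2.099 ± 0.83544 → (1.264, 2.934).
With 99% confidence, each one-unit increase in daily sodium intake is associated with a change of between 1.264 and 2.934 mmHg in systolic blood pressure.

(1.264, 2.934)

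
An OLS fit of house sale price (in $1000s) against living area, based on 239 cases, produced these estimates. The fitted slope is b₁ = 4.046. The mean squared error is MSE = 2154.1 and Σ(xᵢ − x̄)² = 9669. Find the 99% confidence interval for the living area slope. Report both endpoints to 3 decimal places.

SE(b₁) = √(MSE/Sₓₓ) = √(2154.1/9669) = 0.472.
df = n − 2 = 237.
t* = t_{0.005, 237} = 2.596732.
Margin = t* × SE = 2.596732 × 0.472 = 1.22566.
CI: 4.046 ± 1.22566 → (2.820, 5.272).
With 99% confidence, each one-unit increase in living area is associated with a change of between 2.820 and 5.272 $1000s in house sale price.

(2.820, 5.272)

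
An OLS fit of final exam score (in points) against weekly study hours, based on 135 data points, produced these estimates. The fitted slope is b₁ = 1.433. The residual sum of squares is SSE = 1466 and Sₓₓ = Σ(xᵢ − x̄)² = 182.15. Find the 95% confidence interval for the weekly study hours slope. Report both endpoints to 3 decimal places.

MSE = SSE/(n − 2) = 1466/133 = 11.0226.
SE(b₁) = √(MSE/Sₓₓ) = √(11.0226/182.15) = 0.245995.
df = n − 2 = 133.
t* = t_{0.025, 133} = 1.977961.
Margin = t* × SE = 1.977961 × 0.245995 = 0.48657.
CI: 1.433 ± 0.48657 → (0.946, 1.920).
With 95% confidence, each one-unit increase in weekly study hours is associated with a change of between 0.946 and 1.920 points in final exam score.

(0.946, 1.920)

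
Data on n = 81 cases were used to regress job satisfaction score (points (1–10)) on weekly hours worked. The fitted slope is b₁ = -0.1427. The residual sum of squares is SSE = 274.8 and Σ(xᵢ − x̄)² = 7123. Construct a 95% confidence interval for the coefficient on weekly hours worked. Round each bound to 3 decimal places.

(-0.187, -0.099)

MSE = SSE/(n − 2) = 274.8/79 = 3.47848.
SE(b₁) = √(MSE/Sₓₓ) = √(3.47848/7123) = 0.0220985.
df = n − 2 = 79.
t* = t_{0.025, 79} = 1.99045.
Margin = t* × SE = 1.99045 × 0.0220985 = 0.04399.
CI: -0.1427 ± 0.04399 → (-0.187, -0.099).
With 95% confidence, each one-unit increase in weekly hours worked is associated with a change of between -0.187 and -0.099 points (1–10) in job satisfaction score.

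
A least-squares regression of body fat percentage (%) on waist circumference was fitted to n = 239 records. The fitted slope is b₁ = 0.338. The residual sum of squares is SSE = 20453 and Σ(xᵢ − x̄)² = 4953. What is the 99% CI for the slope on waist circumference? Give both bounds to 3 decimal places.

(-0.005, 0.681)

MSE = SSE/(n − 2) = 20453/237 = 86.2996.
SE(b₁) = √(MSE/Sₓₓ) = √(86.2996/4953) = 0.131999.
df = n − 2 = 237.
t* = t_{0.005, 237} = 2.596732.
Margin = t* × SE = 2.596732 × 0.131999 = 0.34277.
CI: 0.338 ± 0.34277 → (-0.005, 0.681).
With 99% confidence, each one-unit increase in waist circumference is associated with a change of between -0.005 and 0.681 % in body fat percentage.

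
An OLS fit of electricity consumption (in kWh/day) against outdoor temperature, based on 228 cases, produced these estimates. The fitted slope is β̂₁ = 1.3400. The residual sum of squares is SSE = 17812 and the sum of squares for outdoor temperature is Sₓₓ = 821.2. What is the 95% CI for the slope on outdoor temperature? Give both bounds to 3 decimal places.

MSE = SSE/(n − 2) = 17812/226 = 78.8142.
SE(β̂₁) = √(MSE/Sₓₓ) = √(78.8142/821.2) = 0.309797.
df = n − 2 = 226.
t* = t_{0.025, 226} = 1.970516.
Margin = t* × SE = 1.970516 × 0.309797 = 0.61046.
CI: 1.3400 ± 0.61046 → (0.730, 1.950).
With 95% confidence, each one-unit increase in outdoor temperature is associated with a change of between 0.730 and 1.950 kWh/day in electricity consumption.

(0.730, 1.950)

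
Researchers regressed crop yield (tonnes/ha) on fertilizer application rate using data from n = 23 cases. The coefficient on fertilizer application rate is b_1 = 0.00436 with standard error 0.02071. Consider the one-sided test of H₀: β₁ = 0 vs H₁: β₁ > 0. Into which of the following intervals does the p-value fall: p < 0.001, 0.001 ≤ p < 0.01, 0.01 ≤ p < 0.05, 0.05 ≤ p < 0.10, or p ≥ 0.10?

t = 0.00436 / 0.02071 = 0.211.
df = n − 2 = 23 − 2 = 21.
One-sided p = P(T_{21} > t) ≈ 0.4176.
So p ≥ 0.10.

p ≥ 0.10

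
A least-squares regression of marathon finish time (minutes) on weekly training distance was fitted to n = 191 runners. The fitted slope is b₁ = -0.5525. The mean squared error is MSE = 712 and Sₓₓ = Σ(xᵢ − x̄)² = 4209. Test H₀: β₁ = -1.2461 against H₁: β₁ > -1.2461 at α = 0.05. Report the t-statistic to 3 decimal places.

SE(b₁) = √(MSE/Sₓₓ) = √(712/4209) = 0.411292.
t = (-0.5525 − (-1.2461)) / 0.411292 = 1.686.
df = n − 2 = 189.
One-sided p ≈ 0.0467, which is < 0.05, so reject H₀.
There is evidence that the true slope on weekly training distance exceeds -1.2461 minutes per unit.

t = 1.686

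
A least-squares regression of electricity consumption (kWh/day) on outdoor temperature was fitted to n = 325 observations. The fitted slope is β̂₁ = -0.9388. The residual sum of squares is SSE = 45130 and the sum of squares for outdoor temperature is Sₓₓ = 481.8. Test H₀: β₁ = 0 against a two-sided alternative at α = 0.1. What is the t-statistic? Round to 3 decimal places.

MSE = SSE/(n − 2) = 45130/323 = 139.721.
SE(β̂₁) = √(MSE/Sₓₓ) = √(139.721/481.8) = 0.538515.
t = -0.9388 / 0.538515 = -1.743.
df = n − 2 = 323.
Two-sided p ≈ 0.0822, which is < 0.1, so reject H₀.
There is evidence that outdoor temperature is associated with electricity consumption.

t = -1.743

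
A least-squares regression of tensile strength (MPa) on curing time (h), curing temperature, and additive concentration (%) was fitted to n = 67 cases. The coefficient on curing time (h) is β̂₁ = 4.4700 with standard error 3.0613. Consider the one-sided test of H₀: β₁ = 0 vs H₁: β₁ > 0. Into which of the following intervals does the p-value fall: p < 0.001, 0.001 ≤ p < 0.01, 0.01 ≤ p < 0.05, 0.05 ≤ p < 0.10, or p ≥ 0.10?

0.05 ≤ p < 0.10

t = 4.4700 / 3.0613 = 1.460.
df = n − k − 1 = 67 − 3 − 1 = 63.
One-sided p = P(T_{63} > t) ≈ 0.0746.
So 0.05 ≤ p < 0.10.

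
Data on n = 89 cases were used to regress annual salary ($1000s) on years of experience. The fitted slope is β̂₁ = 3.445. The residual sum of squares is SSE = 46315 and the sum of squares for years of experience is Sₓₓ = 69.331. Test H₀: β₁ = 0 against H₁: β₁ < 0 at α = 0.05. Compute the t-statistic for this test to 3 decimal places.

t = 1.243

MSE = SSE/(n − 2) = 46315/87 = 532.356.
SE(β̂₁) = √(MSE/Sₓₓ) = √(532.356/69.331) = 2.77101.
t = 3.445 / 2.77101 = 1.243.
df = n − 2 = 87.
One-sided p ≈ 0.8914, which is ≥ 0.05, so fail to reject H₀.
The data do not give significant evidence that the true slope on years of experience is negative.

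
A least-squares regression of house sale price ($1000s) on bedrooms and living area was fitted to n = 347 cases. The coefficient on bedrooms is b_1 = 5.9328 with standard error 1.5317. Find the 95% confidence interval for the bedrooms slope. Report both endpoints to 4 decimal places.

(2.9201, 8.9455)

df = n − k − 1 = 347 − 2 − 1 = 344.
t* = t_{0.025, 344} = 1.966884.
Margin = t* × SE = 1.966884 × 1.5317 = 3.012676.
CI: 5.9328 ± 3.012676 → (2.9201, 8.9455).
With 95% confidence, each one-unit increase in bedrooms is associated with a change of between 2.9201 and 8.9455 $1000s in house sale price, holding the other predictors fixed.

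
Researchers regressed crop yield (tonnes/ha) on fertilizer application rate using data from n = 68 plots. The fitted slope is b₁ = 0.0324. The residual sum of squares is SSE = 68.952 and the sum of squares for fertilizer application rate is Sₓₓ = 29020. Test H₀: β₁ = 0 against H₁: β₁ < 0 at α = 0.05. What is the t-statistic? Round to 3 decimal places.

MSE = SSE/(n − 2) = 68.952/66 = 1.04473.
SE(b₁) = √(MSE/Sₓₓ) = √(1.04473/29020) = 0.00600002.
t = 0.0324 / 0.00600002 = 5.400.
df = n − 2 = 66.
One-sided p ≈ 1.0000, which is ≥ 0.05, so fail to reject H₀.
The data do not give significant evidence that the true slope on fertilizer application rate is negative.

t = 5.400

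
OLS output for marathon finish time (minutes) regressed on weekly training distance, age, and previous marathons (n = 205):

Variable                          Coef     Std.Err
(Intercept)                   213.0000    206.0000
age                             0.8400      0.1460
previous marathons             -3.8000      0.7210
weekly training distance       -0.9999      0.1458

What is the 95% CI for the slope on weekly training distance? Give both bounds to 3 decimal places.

Read off: b = -0.9999, SE = 0.1458 for weekly training distance.
df = n − k − 1 = 205 − 3 − 1 = 201.
t* = t_{0.025, 201} = 1.971837.
Margin = t* × SE = 1.971837 × 0.1458 = 0.28749.
CI: -0.9999 ± 0.28749 → (-1.287, -0.712).

(-1.287, -0.712)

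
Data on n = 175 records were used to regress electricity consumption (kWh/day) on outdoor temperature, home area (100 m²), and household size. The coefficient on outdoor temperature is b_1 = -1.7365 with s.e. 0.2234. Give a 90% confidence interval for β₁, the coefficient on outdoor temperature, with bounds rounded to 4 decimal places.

df = n − k − 1 = 175 − 3 − 1 = 171.
t* = t_{0.05, 171} = 1.653813.
Margin = t* × SE = 1.653813 × 0.2234 = 0.369462.
CI: -1.7365 ± 0.369462 → (-2.1060, -1.3670).
With 90% confidence, each one-unit increase in outdoor temperature is associated with a change of between -2.1060 and -1.3670 kWh/day in electricity consumption, holding the other predictors fixed.

(-2.1060, -1.3670)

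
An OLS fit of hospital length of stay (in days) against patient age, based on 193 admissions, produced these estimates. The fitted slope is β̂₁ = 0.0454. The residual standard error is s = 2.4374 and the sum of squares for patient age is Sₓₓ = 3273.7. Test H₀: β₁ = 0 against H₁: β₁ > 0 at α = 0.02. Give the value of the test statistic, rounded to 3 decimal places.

SE(β̂₁) = s/√Sₓₓ = 2.4374/√3273.7 = 0.0425998.
t = 0.0454 / 0.0425998 = 1.066.
df = n − 2 = 191.
One-sided p ≈ 0.1439, which is ≥ 0.02, so fail to reject H₀.
The data do not give significant evidence that the true slope on patient age is positive.

t = 1.066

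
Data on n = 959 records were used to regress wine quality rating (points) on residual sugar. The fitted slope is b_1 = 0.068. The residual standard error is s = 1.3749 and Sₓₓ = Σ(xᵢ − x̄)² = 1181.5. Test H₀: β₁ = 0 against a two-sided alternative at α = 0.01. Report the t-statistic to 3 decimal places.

SE(b_1) = s/√Sₓₓ = 1.3749/√1181.5 = 0.0399995.
t = 0.068 / 0.0399995 = 1.700.
df = n − 2 = 957.
Two-sided p ≈ 0.0895, which is ≥ 0.01, so fail to reject H₀.
The data do not give significant evidence of an association between residual sugar and wine quality rating.

t = 1.700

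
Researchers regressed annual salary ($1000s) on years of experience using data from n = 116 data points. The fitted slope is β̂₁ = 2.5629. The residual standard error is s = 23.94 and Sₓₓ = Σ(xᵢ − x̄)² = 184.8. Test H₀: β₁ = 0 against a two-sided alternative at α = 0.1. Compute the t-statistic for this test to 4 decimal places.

t = 1.4553

SE(β̂₁) = s/√Sₓₓ = 23.94/√184.8 = 1.76106.
t = 2.5629 / 1.76106 = 1.4553.
df = n − 2 = 114.
Two-sided p ≈ 0.1483, which is ≥ 0.1, so fail to reject H₀.
The data do not give significant evidence of an association between years of experience and annual salary.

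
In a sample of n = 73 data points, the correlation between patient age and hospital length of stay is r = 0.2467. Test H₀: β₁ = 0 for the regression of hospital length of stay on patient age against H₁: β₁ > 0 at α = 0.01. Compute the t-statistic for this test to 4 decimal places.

t = 2.1450

t = r·√(n − 2)/√(1 − r²) = 0.2467·√71/√0.939139 = 2.1450.
df = n − 2 = 71.
One-sided p ≈ 0.0177, which is ≥ 0.01, so fail to reject H₀.
The data do not give significant evidence of a linear association between patient age and hospital length of stay.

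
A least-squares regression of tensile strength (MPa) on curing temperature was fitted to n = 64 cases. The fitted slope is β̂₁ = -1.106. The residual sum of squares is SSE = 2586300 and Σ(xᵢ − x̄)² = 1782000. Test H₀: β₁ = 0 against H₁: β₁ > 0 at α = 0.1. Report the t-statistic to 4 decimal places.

MSE = SSE/(n − 2) = 2586300/62 = 41714.5.
SE(β̂₁) = √(MSE/Sₓₓ) = √(41714.5/1782000) = 0.152999.
t = -1.106 / 0.152999 = -7.2288.
df = n − 2 = 62.
One-sided p ≈ 1.0000, which is ≥ 0.1, so fail to reject H₀.
The data do not give significant evidence that the true slope on curing temperature is positive.

t = -7.2288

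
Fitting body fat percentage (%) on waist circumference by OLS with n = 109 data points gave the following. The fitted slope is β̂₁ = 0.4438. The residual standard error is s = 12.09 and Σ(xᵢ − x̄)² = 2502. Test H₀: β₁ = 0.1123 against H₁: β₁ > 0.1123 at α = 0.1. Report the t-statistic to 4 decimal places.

t = 1.3715

SE(β̂₁) = s/√Sₓₓ = 12.09/√2502 = 0.241703.
t = (0.4438 − 0.1123) / 0.241703 = 1.3715.
df = n − 2 = 107.
One-sided p ≈ 0.0865, which is < 0.1, so reject H₀.
There is evidence that the true slope on waist circumference exceeds 0.1123 % per unit.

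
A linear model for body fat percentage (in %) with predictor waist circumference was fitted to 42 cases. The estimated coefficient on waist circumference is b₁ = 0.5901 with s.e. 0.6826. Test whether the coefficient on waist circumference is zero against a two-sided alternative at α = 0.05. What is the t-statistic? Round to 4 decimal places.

H₀: β₁ = 0 vs H₁: β₁ ≠ 0.
t = (b₁ − β₁⁰)/SE = 0.5901 / 0.6826 = 0.8645.
df = n − 2 = 42 − 2 = 40.
Two-sided p ≈ 0.3925, which is ≥ 0.05, so fail to reject H₀.
The data do not give significant evidence of an association between waist circumference and body fat percentage.

t = 0.8645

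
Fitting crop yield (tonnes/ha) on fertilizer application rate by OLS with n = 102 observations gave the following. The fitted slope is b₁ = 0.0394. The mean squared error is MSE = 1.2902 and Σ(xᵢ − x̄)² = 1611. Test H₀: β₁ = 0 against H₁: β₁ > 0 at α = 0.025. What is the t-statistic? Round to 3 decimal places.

SE(b₁) = √(MSE/Sₓₓ) = √(1.2902/1611) = 0.0282996.
t = 0.0394 / 0.0282996 = 1.392.
df = n − 2 = 100.
One-sided p ≈ 0.0835, which is ≥ 0.025, so fail to reject H₀.
The data do not give significant evidence that the true slope on fertilizer application rate is positive.

t = 1.392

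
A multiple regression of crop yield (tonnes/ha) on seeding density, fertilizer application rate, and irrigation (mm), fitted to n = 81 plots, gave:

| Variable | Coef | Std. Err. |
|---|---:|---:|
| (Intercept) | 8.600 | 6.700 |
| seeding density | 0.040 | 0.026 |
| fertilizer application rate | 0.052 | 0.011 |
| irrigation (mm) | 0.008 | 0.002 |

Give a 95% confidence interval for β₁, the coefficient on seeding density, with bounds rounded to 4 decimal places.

(-0.0118, 0.0918)

Read off: b = 0.040, SE = 0.026 for seeding density.
df = n − k − 1 = 81 − 3 − 1 = 77.
t* = t_{0.025, 77} = 1.991254.
Margin = t* × SE = 1.991254 × 0.026 = 0.051773.
CI: 0.040 ± 0.051773 → (-0.0118, 0.0918).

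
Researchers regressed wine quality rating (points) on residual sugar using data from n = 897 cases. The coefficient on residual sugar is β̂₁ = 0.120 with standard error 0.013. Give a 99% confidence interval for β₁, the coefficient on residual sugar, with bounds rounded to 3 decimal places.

df = n − 2 = 897 − 2 = 895.
t* = t_{0.005, 895} = 2.581334.
Margin = t* × SE = 2.581334 × 0.013 = 0.03356.
CI: 0.120 ± 0.03356 → (0.086, 0.154).
With 99% confidence, each one-unit increase in residual sugar is associated with a change of between 0.086 and 0.154 points in wine quality rating.

(0.086, 0.154)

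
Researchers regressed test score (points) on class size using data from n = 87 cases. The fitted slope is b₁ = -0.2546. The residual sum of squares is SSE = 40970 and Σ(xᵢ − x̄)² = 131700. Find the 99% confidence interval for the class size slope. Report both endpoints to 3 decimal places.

(-0.414, -0.095)

MSE = SSE/(n − 2) = 40970/85 = 482.
SE(b₁) = √(MSE/Sₓₓ) = √(482/131700) = 0.0604966.
df = n − 2 = 85.
t* = t_{0.005, 85} = 2.634914.
Margin = t* × SE = 2.634914 × 0.0604966 = 0.15940.
CI: -0.2546 ± 0.15940 → (-0.414, -0.095).
With 99% confidence, each one-unit increase in class size is associated with a change of between -0.414 and -0.095 points in test score.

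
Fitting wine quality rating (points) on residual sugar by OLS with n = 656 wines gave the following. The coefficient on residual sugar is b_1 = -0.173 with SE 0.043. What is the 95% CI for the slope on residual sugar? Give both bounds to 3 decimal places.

df = n − 2 = 656 − 2 = 654.
t* = t_{0.025, 654} = 1.963598.
Margin = t* × SE = 1.963598 × 0.043 = 0.08443.
CI: -0.173 ± 0.08443 → (-0.257, -0.089).
With 95% confidence, each one-unit increase in residual sugar is associated with a change of between -0.257 and -0.089 points in wine quality rating.

(-0.257, -0.089)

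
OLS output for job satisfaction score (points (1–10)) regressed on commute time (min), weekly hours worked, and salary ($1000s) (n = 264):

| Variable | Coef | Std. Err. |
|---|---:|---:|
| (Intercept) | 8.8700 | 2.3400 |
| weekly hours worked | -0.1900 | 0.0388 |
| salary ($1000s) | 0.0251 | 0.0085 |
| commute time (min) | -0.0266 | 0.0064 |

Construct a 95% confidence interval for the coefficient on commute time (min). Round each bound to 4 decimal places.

Read off: b = -0.0266, SE = 0.0064 for commute time (min).
df = n − k − 1 = 264 − 3 − 1 = 260.
t* = t_{0.025, 260} = 1.96913.
Margin = t* × SE = 1.96913 × 0.0064 = 0.012602.
CI: -0.0266 ± 0.012602 → (-0.0392, -0.0140).

(-0.0392, -0.0140)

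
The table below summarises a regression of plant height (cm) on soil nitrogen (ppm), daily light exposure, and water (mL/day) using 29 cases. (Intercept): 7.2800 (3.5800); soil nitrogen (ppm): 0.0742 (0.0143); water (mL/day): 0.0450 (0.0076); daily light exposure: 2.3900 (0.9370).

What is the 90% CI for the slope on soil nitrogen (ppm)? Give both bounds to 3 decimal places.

Read off: b = 0.0742, SE = 0.0143 for soil nitrogen (ppm).
df = n − k − 1 = 29 − 3 − 1 = 25.
t* = t_{0.05, 25} = 1.708141.
Margin = t* × SE = 1.708141 × 0.0143 = 0.02443.
CI: 0.0742 ± 0.02443 → (0.050, 0.099).

(0.050, 0.099)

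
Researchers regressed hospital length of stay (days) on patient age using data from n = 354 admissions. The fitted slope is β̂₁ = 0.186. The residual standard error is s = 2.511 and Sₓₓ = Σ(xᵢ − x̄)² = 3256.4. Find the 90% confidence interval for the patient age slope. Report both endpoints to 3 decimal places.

SE(β̂₁) = s/√Sₓₓ = 2.511/√3256.4 = 0.0440025.
df = n − 2 = 352.
t* = t_{0.05, 352} = 1.649194.
Margin = t* × SE = 1.649194 × 0.0440025 = 0.07257.
CI: 0.186 ± 0.07257 → (0.113, 0.259).
With 90% confidence, each one-unit increase in patient age is associated with a change of between 0.113 and 0.259 days in hospital length of stay.

(0.113, 0.259)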